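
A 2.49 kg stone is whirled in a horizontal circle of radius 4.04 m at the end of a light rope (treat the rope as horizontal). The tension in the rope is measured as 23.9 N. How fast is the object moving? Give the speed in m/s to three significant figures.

6.23 m/s

T = m v²/r ⇒ v = √(T r / m) = √(23.9 × 4.04 / 2.49) = √38.78 = 6.227 m/s.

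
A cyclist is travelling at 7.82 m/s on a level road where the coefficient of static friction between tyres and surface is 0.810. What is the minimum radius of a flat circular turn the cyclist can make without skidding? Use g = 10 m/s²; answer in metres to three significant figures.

7.55 m

At the limit, μ_s m g = m v²/r, so r_min = v²/(μ_s g) = (7.82)²/(0.810 × 10.0) = 61.15/8.100 = 7.550 m.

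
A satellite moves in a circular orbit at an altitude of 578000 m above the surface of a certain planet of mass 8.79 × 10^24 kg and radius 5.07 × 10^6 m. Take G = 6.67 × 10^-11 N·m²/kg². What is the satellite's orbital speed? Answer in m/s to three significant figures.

Orbital radius r = R + h = 5.07 × 10^6 + 578000 = 5.648 × 10^6 m.
Gravity supplies the centripetal force: G M m / r² = m v² / r, so v = √(GM/r).
v = √(6.67 × 10^-11 × 8.79 × 10^24 / 5.648 × 10^6) = √(1.038 × 10^8) = 10190 m/s.

10200 m/s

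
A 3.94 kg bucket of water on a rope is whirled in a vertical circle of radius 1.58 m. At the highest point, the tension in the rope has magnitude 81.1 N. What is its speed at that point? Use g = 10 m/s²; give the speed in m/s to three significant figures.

6.95 m/s

At the top, T + mg = mv²/r, so v = √(r(T/m + g)) = √(1.58 × (81.1/3.94 + 10.0)) = √(1.58 × 30.58) = √48.32 = 6.951 m/s.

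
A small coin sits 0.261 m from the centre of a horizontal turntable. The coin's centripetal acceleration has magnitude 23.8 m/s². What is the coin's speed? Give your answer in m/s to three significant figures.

2.49 m/s

a_c = v²/r ⇒ v = √(a_c · r) = √(23.8 × 0.261) = √6.212 = 2.492 m/s.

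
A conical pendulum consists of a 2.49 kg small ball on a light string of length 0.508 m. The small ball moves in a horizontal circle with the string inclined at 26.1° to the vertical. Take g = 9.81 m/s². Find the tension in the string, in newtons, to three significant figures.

27.2 N

Vertically the bob has no acceleration, so T cosθ = mg.
T = mg/cosθ = 2.49 × 9.81 / cos 26.1° = 24.43/0.8980 = 27.20 N.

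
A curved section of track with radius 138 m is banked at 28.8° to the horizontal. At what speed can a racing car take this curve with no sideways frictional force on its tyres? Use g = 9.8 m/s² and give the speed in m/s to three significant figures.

On a frictionless banked curve, N sinθ = mv²/r and N cosθ = mg, so tanθ = v²/(rg).
v = √(r g tanθ) = √(138 × 9.8 × tan 28.8°) = √(138 × 9.8 × 0.5498) = √743.5 = 27.27 m/s.

27.3 m/s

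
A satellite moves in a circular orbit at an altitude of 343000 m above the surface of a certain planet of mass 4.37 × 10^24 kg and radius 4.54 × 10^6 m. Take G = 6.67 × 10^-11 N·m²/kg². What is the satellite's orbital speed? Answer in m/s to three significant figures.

Orbital radius r = R + h = 4.54 × 10^6 + 343000 = 4.883 × 10^6 m.
Gravity supplies the centripetal force: G M m / r² = m v² / r, so v = √(GM/r).
v = √(6.67 × 10^-11 × 4.37 × 10^24 / 4.883 × 10^6) = √(5.969 × 10^7) = 7726 m/s.

7730 m/s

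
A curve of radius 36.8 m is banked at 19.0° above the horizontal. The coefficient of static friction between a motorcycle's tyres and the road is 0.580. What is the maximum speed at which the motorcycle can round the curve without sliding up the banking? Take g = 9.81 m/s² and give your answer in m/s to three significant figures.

At the maximum speed, friction acts down the slope at its limiting value f = μN. Radially (horizontal, toward centre): N sinθ + μN cosθ = mv²/r. Vertically: N cosθ − μN sinθ = mg.
Dividing: v² = r g (sinθ + μcosθ)/(cosθ − μsinθ).
sinθ + μcosθ = 0.3256 + 0.580×0.9455 = 0.8740; cosθ − μsinθ = 0.9455 − 0.580×0.3256 = 0.7567.
v² = 36.8 × 9.81 × 0.8740/0.7567 = 417.0 m²/s², so v = 20.42 m/s.

20.4 m/s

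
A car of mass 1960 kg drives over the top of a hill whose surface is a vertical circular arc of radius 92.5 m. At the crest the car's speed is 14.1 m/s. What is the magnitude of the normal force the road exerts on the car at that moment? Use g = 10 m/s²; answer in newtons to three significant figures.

At the crest the centripetal acceleration points downward (toward the centre of the arc), so mg − N = mv²/r.
N = m(g − v²/r) = 1960 × (10.0 − (14.1)²/92.5) = 1960 × (10.0 − 2.149) = 1960 × 7.851 = 15390 N.

15400 N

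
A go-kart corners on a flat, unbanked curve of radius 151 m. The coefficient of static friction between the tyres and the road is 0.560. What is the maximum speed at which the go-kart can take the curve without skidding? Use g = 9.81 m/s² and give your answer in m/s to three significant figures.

Friction provides the centripetal force on a flat curve. At maximum speed it is at its limiting value: μ_s m g = m v²/r.
Mass cancels: v_max = √(μ_s g r) = √(0.560 × 9.81 × 151) = √829.5 = 28.80 m/s.

28.8 m/s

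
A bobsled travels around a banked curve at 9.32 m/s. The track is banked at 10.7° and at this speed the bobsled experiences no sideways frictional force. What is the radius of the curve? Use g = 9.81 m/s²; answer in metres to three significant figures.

Frictionless banking: tanθ = v²/(rg), so r = v²/(g tanθ).
r = (9.32)²/(9.81 × tan 10.7°) = 86.86/(9.81 × 0.1890) = 86.86/1.854 = 46.86 m.

46.9 m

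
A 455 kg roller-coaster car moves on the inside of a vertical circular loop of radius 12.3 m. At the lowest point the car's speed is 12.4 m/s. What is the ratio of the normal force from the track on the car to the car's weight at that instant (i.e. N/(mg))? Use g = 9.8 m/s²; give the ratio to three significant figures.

2.28

At the bottom, N − mg = mv²/r, so N = m(v²/r + g) and N/(mg) = v²/(rg) + 1 = (12.4)²/(12.3 × 9.8) + 1 = 1.276 + 1 = 2.276.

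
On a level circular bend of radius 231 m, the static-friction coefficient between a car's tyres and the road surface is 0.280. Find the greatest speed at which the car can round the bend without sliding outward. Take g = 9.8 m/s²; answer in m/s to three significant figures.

25.2 m/s

The only inward force on a level bend is static friction, so at the limit f_s = μ_s N = μ_s m g = m v²/r.
Mass cancels: v_max = √(μ_s g r) = √(0.280 × 9.8 × 231) = √633.9 = 25.18 m/s.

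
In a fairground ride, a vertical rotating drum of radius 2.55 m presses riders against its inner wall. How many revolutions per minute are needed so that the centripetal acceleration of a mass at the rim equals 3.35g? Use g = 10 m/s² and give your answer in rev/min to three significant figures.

Require ω²r = 3.35g, so ω = √(3.35 × 10.0/2.55) = 3.625 rad/s.
In rev/min: ω × 60/(2π) = 3.625 × 60/(2π) = 34.61 rev/min.

34.6 rev/min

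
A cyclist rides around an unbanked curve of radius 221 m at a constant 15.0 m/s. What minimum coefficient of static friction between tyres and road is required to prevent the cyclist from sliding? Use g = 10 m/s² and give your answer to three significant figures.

Friction provides the centripetal force: μ_s m g = m v²/r, so μ_s = v²/(g r) = (15.00)²/(10.0 × 221) = 225.0/2210 = 0.1018.

0.102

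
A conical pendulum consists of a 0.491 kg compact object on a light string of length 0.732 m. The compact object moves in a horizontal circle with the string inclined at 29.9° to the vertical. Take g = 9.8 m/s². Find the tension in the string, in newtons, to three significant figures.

Vertically the bob has no acceleration, so T cosθ = mg.
T = mg/cosθ = 0.491 × 9.8 / cos 29.9° = 4.812/0.8669 = 5.551 N.

5.55 N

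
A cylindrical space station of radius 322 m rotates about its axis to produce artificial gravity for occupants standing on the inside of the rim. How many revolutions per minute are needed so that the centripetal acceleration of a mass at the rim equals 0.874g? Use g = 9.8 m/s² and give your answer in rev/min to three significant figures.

Require ω²r = 0.874g, so ω = √(0.874 × 9.8/322) = 0.1631 rad/s.
In rev/min: ω × 60/(2π) = 0.1631 × 60/(2π) = 1.557 rev/min.

1.56 rev/min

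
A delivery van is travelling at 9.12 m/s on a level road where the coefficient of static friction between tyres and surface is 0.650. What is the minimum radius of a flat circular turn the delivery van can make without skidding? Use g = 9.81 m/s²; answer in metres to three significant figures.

13.0 m

At the limit, μ_s m g = m v²/r, so r_min = v²/(μ_s g) = (9.12)²/(0.650 × 9.81) = 83.17/6.377 = 13.04 m.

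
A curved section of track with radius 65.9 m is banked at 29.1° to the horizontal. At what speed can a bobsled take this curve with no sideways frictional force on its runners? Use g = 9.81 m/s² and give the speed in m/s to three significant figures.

On a frictionless banked curve, N sinθ = mv²/r and N cosθ = mg, so tanθ = v²/(rg).
v = √(r g tanθ) = √(65.9 × 9.81 × tan 29.1°) = √(65.9 × 9.81 × 0.5566) = √359.8 = 18.97 m/s.

19.0 m/s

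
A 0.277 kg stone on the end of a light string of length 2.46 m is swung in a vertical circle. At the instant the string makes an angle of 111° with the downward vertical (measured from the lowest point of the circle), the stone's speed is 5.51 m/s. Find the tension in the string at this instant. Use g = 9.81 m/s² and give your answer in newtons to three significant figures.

2.44 N

Take the radial direction toward the centre of the circle as positive. The component of the weight along the string toward the centre is −mg cos φ (φ measured from the bottom), so Newton's second law along the string gives T − mg cos φ = m v²/r.
cos 111° = -0.3584, so T = m(v²/r + g cos φ) = 0.277 × ((5.51)²/2.46 + 9.81 × -0.3584) = 0.277 × (12.34 + (-3.516)) = 0.277 × 8.826 = 2.445 N.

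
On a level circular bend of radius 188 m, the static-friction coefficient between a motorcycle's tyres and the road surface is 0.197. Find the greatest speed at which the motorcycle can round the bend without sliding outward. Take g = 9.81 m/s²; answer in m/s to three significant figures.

19.1 m/s

On a flat curve, static friction is the only horizontal force, so it must supply the full centripetal force: μ_s m g = m v²/r.
Mass cancels: v_max = √(μ_s g r) = √(0.197 × 9.81 × 188) = √363.3 = 19.06 m/s.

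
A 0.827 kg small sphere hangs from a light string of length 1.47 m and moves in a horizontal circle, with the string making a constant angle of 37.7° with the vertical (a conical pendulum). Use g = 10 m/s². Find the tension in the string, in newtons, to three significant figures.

10.5 N

Vertically the bob has no acceleration, so T cosθ = mg.
T = mg/cosθ = 0.827 × 10.0 / cos 37.7° = 8.270/0.7912 = 10.45 N.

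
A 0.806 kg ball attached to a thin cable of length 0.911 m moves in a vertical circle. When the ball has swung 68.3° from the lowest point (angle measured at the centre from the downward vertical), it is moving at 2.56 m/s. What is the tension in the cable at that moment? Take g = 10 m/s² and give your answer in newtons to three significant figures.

8.78 N

Take the radial direction toward the centre of the circle as positive. The component of the weight along the string toward the centre is −mg cos φ (φ measured from the bottom), so Newton's second law along the string gives T − mg cos φ = m v²/r.
cos 68.3° = 0.3697, so T = m(v²/r + g cos φ) = 0.806 × ((2.56)²/0.911 + 10.0 × 0.3697) = 0.806 × (7.194 + (3.697)) = 0.806 × 10.89 = 8.778 N.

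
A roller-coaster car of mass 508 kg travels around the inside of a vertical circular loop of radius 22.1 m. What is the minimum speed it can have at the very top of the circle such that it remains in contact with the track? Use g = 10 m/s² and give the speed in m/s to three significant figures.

At the top, both weight mg and N point toward the centre: N + mg = mv²/r.
At minimum speed N → 0, so mg = mv_min²/r ⇒ v_min = √(g r) = √(10.0 × 22.1) = 14.87 m/s.

14.9 m/s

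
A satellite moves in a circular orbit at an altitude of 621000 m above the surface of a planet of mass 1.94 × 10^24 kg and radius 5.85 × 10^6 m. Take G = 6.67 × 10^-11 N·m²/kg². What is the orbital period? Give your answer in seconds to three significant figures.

r = R + h = 5.85 × 10^6 + 621000 = 6.471 × 10^6 m. Gravity provides the centripetal force: G M m / r² = m v² / r ⇒ v = √(GM/r) = 4472 m/s.
T = 2πr/v = 2π × 6.471 × 10^6 / 4472 = 9092 s.

9090 s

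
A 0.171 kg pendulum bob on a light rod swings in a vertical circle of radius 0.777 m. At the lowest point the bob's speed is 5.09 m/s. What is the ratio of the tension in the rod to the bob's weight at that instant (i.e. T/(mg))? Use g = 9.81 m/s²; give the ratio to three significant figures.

4.40

At the bottom, T − mg = mv²/r, so T = m(v²/r + g) and T/(mg) = v²/(rg) + 1 = (5.09)²/(0.777 × 9.81) + 1 = 3.399 + 1 = 4.399.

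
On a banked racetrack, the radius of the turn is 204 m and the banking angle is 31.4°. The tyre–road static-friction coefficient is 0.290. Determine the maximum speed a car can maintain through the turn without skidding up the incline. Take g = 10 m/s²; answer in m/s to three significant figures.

At the maximum speed, friction acts down the slope at its limiting value f = μN. Radially (horizontal, toward centre): N sinθ + μN cosθ = mv²/r. Vertically: N cosθ − μN sinθ = mg.
Dividing: v² = r g (sinθ + μcosθ)/(cosθ − μsinθ).
sinθ + μcosθ = 0.5210 + 0.290×0.8536 = 0.7685; cosθ − μsinθ = 0.8536 − 0.290×0.5210 = 0.7025.
v² = 204 × 10.0 × 0.7685/0.7025 = 2232 m²/s², so v = 47.24 m/s.

47.2 m/s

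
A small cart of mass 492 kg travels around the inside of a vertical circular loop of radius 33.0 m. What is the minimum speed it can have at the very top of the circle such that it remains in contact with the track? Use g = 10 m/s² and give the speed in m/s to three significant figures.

18.2 m/s

At the highest point the centre is directly below, so both the weight and N act inward: N + mg = mv²/r.
At minimum speed N → 0, so mg = mv_min²/r ⇒ v_min = √(g r) = √(10.0 × 33.0) = 18.17 m/s.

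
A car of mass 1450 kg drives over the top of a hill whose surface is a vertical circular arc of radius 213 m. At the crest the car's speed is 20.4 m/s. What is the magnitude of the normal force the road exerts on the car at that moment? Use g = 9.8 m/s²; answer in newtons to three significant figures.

At the crest the centripetal acceleration points downward (toward the centre of the arc), so mg − N = mv²/r.
N = m(g − v²/r) = 1450 × (9.8 − (20.4)²/213) = 1450 × (9.8 − 1.954) = 1450 × 7.846 = 11380 N.

11400 N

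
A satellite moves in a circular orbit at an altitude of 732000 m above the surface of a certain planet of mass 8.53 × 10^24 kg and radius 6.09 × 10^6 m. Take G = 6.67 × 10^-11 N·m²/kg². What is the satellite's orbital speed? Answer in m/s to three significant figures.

9130 m/s

Orbital radius r = R + h = 6.09 × 10^6 + 732000 = 6.822 × 10^6 m.
Gravity supplies the centripetal force: G M m / r² = m v² / r, so v = √(GM/r).
v = √(6.67 × 10^-11 × 8.53 × 10^24 / 6.822 × 10^6) = √(8.340 × 10^7) = 9132 m/s.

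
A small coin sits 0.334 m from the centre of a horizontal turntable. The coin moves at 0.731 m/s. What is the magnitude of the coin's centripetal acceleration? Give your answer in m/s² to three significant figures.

a_c = v²/r = (0.7310)²/0.334 = 0.5344/0.334 = 1.600 m/s².

1.60 m/s²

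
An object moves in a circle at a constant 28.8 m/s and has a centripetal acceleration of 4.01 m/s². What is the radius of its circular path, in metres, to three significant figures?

a_c = v²/r ⇒ r = v²/a_c = (28.8)²/4.01 = 829.4/4.01 = 206.8 m.

207 m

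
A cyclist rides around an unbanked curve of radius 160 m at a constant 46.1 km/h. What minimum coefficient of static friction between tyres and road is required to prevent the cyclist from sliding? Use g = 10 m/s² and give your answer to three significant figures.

v = 46.1/3.6 = 12.81 m/s.
Friction provides the centripetal force: μ_s m g = m v²/r, so μ_s = v²/(g r) = (12.81)²/(10.0 × 160) = 164.0/1600 = 0.1025.

0.102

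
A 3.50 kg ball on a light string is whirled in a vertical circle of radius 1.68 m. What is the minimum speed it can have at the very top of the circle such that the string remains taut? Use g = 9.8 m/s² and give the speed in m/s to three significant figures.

4.06 m/s

At the highest point the centre is directly below, so both the weight and T act inward: T + mg = mv²/r.
At minimum speed T → 0, so mg = mv_min²/r ⇒ v_min = √(g r) = √(9.8 × 1.68) = 4.058 m/s.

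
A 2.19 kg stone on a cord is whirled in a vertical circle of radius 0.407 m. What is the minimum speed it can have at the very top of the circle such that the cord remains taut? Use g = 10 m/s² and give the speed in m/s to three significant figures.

At the top, both weight mg and T point toward the centre: T + mg = mv²/r.
At minimum speed T → 0, so mg = mv_min²/r ⇒ v_min = √(g r) = √(10.0 × 0.407) = 2.017 m/s.

2.02 m/s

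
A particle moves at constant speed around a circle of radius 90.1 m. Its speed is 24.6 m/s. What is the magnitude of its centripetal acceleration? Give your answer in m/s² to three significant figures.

a_c = v²/r = (24.60)²/90.1 = 605.2/90.1 = 6.717 m/s².

6.72 m/s²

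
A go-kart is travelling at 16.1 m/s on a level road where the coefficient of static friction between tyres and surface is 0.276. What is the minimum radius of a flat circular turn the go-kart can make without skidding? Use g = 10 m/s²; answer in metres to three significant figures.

93.9 m

At the limit, μ_s m g = m v²/r, so r_min = v²/(μ_s g) = (16.1)²/(0.276 × 10.0) = 259.2/2.760 = 93.92 m.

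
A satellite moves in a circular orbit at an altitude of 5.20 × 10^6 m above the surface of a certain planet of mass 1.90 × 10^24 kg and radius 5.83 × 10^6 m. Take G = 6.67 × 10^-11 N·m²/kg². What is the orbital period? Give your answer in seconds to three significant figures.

20400 s

r = R + h = 5.83 × 10^6 + 5.20 × 10^6 = 1.103 × 10^7 m. Gravity provides the centripetal force: G M m / r² = m v² / r ⇒ v = √(GM/r) = 3390 m/s.
T = 2πr/v = 2π × 1.103 × 10^7 / 3390 = 20450 s.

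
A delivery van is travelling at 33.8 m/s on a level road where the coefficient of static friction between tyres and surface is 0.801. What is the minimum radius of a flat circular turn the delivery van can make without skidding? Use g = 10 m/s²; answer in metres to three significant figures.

At the limit, μ_s m g = m v²/r, so r_min = v²/(μ_s g) = (33.8)²/(0.801 × 10.0) = 1142/8.010 = 142.6 m.

143 m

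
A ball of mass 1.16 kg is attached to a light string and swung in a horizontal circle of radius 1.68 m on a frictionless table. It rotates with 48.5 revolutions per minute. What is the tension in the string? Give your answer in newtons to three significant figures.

50.3 N

ω = 48.5 rev/min × 2π/60 = 5.079 rad/s, so v = ωr = 5.079 × 1.68 = 8.533 m/s.
The tension is the only horizontal force, so it supplies the full centripetal force: T = m v²/r = 1.16 × (8.533)²/1.68 = 1.16 × 72.80/1.68 = 50.27 N.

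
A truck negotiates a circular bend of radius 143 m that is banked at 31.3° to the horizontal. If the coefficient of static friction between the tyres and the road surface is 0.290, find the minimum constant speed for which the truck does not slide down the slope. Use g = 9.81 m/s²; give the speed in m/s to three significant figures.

At the minimum speed, friction acts up the slope at its limiting value f = μN. Radially (horizontal, toward centre): N sinθ − μN cosθ = mv²/r. Vertically: N cosθ + μN sinθ = mg.
Dividing: v² = r g (sinθ − μcosθ)/(cosθ + μsinθ).
sinθ − μcosθ = 0.5195 − 0.290×0.8545 = 0.2717; cosθ + μsinθ = 0.8545 + 0.290×0.5195 = 1.005.
v² = 143 × 9.81 × 0.2717/1.005 = 379.2 m²/s², so v = 19.47 m/s.

19.5 m/s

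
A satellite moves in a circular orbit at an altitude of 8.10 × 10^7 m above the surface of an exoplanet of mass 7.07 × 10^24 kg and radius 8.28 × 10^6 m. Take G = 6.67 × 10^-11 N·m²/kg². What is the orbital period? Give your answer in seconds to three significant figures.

r = R + h = 8.28 × 10^6 + 8.10 × 10^7 = 8.928 × 10^7 m. Gravity provides the centripetal force: G M m / r² = m v² / r ⇒ v = √(GM/r) = 2298 m/s.
T = 2πr/v = 2π × 8.928 × 10^7 / 2298 = 244100 s.

244000 s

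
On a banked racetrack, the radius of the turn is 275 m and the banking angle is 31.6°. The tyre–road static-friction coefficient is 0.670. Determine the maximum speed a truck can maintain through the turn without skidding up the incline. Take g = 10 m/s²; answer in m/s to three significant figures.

At the maximum speed, friction acts down the slope at its limiting value f = μN. Radially (horizontal, toward centre): N sinθ + μN cosθ = mv²/r. Vertically: N cosθ − μN sinθ = mg.
Dividing: v² = r g (sinθ + μcosθ)/(cosθ − μsinθ).
sinθ + μcosθ = 0.5240 + 0.670×0.8517 = 1.095; cosθ − μsinθ = 0.8517 − 0.670×0.5240 = 0.5007.
v² = 275 × 10.0 × 1.095/0.5007 = 6013 m²/s², so v = 77.54 m/s.

77.5 m/s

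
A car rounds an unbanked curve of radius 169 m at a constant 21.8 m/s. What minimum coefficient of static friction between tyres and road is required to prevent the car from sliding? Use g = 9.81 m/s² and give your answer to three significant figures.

Friction provides the centripetal force: μ_s m g = m v²/r, so μ_s = v²/(g r) = (21.80)²/(9.81 × 169) = 475.2/1658 = 0.2867.

0.287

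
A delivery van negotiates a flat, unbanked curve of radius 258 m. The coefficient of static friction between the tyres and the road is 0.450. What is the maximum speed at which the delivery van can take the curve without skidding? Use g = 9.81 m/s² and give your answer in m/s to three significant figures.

Friction provides the centripetal force on a flat curve. At maximum speed it is at its limiting value: μ_s m g = m v²/r.
Mass cancels: v_max = √(μ_s g r) = √(0.450 × 9.81 × 258) = √1139 = 33.75 m/s.

33.7 m/s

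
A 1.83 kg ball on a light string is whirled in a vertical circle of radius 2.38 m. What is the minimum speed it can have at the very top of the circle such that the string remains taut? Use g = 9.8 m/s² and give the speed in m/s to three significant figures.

At the top, both weight mg and T point toward the centre: T + mg = mv²/r.
At minimum speed T → 0, so mg = mv_min²/r ⇒ v_min = √(g r) = √(9.8 × 2.38) = 4.829 m/s.

4.83 m/s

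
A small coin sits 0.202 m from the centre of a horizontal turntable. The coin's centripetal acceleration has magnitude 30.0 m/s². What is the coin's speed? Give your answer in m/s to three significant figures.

2.46 m/s

a_c = v²/r ⇒ v = √(a_c · r) = √(30.0 × 0.202) = √6.060 = 2.462 m/s.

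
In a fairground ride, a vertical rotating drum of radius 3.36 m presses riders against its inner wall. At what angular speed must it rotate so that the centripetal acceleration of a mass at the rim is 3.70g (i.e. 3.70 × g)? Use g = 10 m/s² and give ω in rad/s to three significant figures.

3.32 rad/s

Centripetal acceleration a_c = ω²r. Setting ω²r = 3.70g:
ω = √(3.70g / r) = √(3.70 × 10.0 / 3.36) = √11.01 = 3.318 rad/s.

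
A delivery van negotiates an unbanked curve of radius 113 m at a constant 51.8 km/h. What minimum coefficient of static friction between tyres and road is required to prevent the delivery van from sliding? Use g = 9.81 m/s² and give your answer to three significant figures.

v = 51.8/3.6 = 14.39 m/s.
Friction provides the centripetal force: μ_s m g = m v²/r, so μ_s = v²/(g r) = (14.39)²/(9.81 × 113) = 207.0/1109 = 0.1868.

0.187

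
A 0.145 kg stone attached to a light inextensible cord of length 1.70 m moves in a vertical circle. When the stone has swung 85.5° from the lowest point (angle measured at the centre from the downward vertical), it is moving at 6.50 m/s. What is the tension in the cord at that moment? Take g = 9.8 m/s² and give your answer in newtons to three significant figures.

Take the radial direction toward the centre of the circle as positive. The component of the weight along the string toward the centre is −mg cos φ (φ measured from the bottom), so Newton's second law along the string gives T − mg cos φ = m v²/r.
cos 85.5° = 0.07846, so T = m(v²/r + g cos φ) = 0.145 × ((6.50)²/1.70 + 9.8 × 0.07846) = 0.145 × (24.85 + (0.7689)) = 0.145 × 25.62 = 3.715 N.

3.72 N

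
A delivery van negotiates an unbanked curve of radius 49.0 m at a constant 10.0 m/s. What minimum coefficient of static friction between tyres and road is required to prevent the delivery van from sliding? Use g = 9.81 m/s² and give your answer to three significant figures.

Friction provides the centripetal force: μ_s m g = m v²/r, so μ_s = v²/(g r) = (10.00)²/(9.81 × 49.0) = 100.0/480.7 = 0.2080.

0.208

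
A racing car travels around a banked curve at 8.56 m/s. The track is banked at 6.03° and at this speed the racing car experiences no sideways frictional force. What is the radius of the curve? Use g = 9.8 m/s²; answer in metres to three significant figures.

70.8 m

Frictionless banking: tanθ = v²/(rg), so r = v²/(g tanθ).
r = (8.56)²/(9.8 × tan 6.03°) = 73.27/(9.8 × 0.1056) = 73.27/1.035 = 70.78 m.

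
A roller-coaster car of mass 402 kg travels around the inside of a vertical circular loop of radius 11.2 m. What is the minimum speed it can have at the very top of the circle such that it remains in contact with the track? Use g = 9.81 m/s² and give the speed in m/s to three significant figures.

At the top, both weight mg and N point toward the centre: N + mg = mv²/r.
At minimum speed N → 0, so mg = mv_min²/r ⇒ v_min = √(g r) = √(9.81 × 11.2) = 10.48 m/s.

10.5 m/s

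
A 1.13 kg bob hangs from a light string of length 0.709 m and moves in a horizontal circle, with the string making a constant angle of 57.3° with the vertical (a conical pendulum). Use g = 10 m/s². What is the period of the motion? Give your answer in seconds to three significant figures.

r = L sinθ = 0.5966 m. From T sinθ = mω²r and T cosθ = mg: tanθ = ω²r/g, so ω² = g tanθ / r = g/(L cosθ).
ω = √(g/(L cosθ)) = √(10.0/(0.709 × 0.5402)) = √26.11 = 5.110 rad/s.
Period = 2π/ω = 1.230 s.

1.23 s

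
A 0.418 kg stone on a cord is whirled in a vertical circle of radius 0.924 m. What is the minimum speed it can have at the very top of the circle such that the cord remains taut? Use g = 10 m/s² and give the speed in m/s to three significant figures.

3.04 m/s

At the highest point the centre is directly below, so both the weight and T act inward: T + mg = mv²/r.
At minimum speed T → 0, so mg = mv_min²/r ⇒ v_min = √(g r) = √(10.0 × 0.924) = 3.040 m/s.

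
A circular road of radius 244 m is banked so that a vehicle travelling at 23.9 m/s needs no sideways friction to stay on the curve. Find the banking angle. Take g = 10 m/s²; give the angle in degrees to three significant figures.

For a frictionless banked turn: horizontally N sinθ = mv²/r and vertically N cosθ = mg.
Dividing: tanθ = v²/(r g) = (23.9)²/(244 × 10.0) = 571.2/2440 = 0.2341.
θ = arctan(0.2341) = 13.18°.

13.2°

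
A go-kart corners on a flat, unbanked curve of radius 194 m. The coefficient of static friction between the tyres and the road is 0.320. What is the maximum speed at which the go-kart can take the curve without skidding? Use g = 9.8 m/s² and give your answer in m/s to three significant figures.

24.7 m/s

The only inward force on a level bend is static friction, so at the limit f_s = μ_s N = μ_s m g = m v²/r.
Mass cancels: v_max = √(μ_s g r) = √(0.320 × 9.8 × 194) = √608.4 = 24.67 m/s.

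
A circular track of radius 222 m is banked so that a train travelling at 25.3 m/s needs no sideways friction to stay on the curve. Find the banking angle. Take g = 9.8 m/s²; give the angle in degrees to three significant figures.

For a frictionless banked turn: horizontally N sinθ = mv²/r and vertically N cosθ = mg.
Dividing: tanθ = v²/(r g) = (25.3)²/(222 × 9.8) = 640.1/2176 = 0.2942.
θ = arctan(0.2942) = 16.39°.

16.4°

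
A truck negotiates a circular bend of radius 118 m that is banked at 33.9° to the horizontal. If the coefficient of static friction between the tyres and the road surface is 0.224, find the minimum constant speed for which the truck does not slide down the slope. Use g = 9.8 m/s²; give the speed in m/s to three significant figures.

At the minimum speed, friction acts up the slope at its limiting value f = μN. Radially (horizontal, toward centre): N sinθ − μN cosθ = mv²/r. Vertically: N cosθ + μN sinθ = mg.
Dividing: v² = r g (sinθ − μcosθ)/(cosθ + μsinθ).
sinθ − μcosθ = 0.5577 − 0.224×0.8300 = 0.3718; cosθ + μsinθ = 0.8300 + 0.224×0.5577 = 0.9549.
v² = 118 × 9.8 × 0.3718/0.9549 = 450.3 m²/s², so v = 21.22 m/s.

21.2 m/s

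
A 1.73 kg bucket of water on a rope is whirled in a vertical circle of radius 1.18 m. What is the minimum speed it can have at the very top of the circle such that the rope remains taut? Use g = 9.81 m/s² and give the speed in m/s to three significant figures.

At the top, both weight mg and T point toward the centre: T + mg = mv²/r.
At minimum speed T → 0, so mg = mv_min²/r ⇒ v_min = √(g r) = √(9.81 × 1.18) = 3.402 m/s.

3.40 m/s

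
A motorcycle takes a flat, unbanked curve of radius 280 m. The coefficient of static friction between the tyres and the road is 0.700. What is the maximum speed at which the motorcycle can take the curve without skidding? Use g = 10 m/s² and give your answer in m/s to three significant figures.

Friction provides the centripetal force on a flat curve. At maximum speed it is at its limiting value: μ_s m g = m v²/r.
Mass cancels: v_max = √(μ_s g r) = √(0.700 × 10.0 × 280) = √1960 = 44.27 m/s.

44.3 m/s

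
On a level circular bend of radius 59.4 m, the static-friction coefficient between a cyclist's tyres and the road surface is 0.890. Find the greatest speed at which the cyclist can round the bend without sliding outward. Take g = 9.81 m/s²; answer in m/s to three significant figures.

The only inward force on a level bend is static friction, so at the limit f_s = μ_s N = μ_s m g = m v²/r.
Mass cancels: v_max = √(μ_s g r) = √(0.890 × 9.81 × 59.4) = √518.6 = 22.77 m/s.

22.8 m/s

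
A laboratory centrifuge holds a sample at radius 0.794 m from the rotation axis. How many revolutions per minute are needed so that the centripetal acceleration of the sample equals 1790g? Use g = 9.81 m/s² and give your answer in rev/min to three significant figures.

1420 rev/min

Require ω²r = 1790g, so ω = √(1790 × 9.81/0.794) = 148.7 rad/s.
In rev/min: ω × 60/(2π) = 148.7 × 60/(2π) = 1420 rev/min.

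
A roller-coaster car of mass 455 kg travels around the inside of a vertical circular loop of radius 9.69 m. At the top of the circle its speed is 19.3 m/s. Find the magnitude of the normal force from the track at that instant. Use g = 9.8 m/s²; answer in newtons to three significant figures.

13000 N

At the top, both N and the weight mg point inward (toward the centre), so N + mg = mv²/r.
N = m(v²/r − g) = 455 × ((19.3)²/9.69 − 9.8) = 455 × (38.44 − 9.8) = 455 × 28.64 = 13030 N.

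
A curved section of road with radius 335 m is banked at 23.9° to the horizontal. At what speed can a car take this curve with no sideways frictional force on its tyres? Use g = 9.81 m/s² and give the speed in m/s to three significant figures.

On a frictionless banked curve, N sinθ = mv²/r and N cosθ = mg, so tanθ = v²/(rg).
v = √(r g tanθ) = √(335 × 9.81 × tan 23.9°) = √(335 × 9.81 × 0.4431) = √1456 = 38.16 m/s.

38.2 m/s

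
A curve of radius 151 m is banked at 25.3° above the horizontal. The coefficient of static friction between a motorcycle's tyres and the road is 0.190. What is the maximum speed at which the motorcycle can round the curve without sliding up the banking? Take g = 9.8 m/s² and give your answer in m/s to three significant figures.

32.8 m/s

At the maximum speed, friction acts down the slope at its limiting value f = μN. Radially (horizontal, toward centre): N sinθ + μN cosθ = mv²/r. Vertically: N cosθ − μN sinθ = mg.
Dividing: v² = r g (sinθ + μcosθ)/(cosθ − μsinθ).
sinθ + μcosθ = 0.4274 + 0.190×0.9041 = 0.5991; cosθ − μsinθ = 0.9041 − 0.190×0.4274 = 0.8229.
v² = 151 × 9.8 × 0.5991/0.8229 = 1077 m²/s², so v = 32.82 m/s.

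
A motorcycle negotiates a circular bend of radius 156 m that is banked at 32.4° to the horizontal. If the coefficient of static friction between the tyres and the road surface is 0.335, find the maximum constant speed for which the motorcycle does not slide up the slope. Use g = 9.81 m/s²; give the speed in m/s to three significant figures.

At the maximum speed, friction acts down the slope at its limiting value f = μN. Radially (horizontal, toward centre): N sinθ + μN cosθ = mv²/r. Vertically: N cosθ − μN sinθ = mg.
Dividing: v² = r g (sinθ + μcosθ)/(cosθ − μsinθ).
sinθ + μcosθ = 0.5358 + 0.335×0.8443 = 0.8187; cosθ − μsinθ = 0.8443 − 0.335×0.5358 = 0.6648.
v² = 156 × 9.81 × 0.8187/0.6648 = 1885 m²/s², so v = 43.41 m/s.

43.4 m/s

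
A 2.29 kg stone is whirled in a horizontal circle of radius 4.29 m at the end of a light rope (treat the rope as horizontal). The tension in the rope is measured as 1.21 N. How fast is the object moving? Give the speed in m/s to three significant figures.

1.51 m/s

T = m v²/r ⇒ v = √(T r / m) = √(1.21 × 4.29 / 2.29) = √2.267 = 1.506 m/s.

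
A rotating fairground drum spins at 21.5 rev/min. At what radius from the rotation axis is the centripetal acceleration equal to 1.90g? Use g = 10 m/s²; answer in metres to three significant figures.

ω = 21.5 rev/min × 2π/60 = 2.251 rad/s.
a_c = ω²r = 1.90g ⇒ r = 1.90 × 10.0 / (2.251)² = 19.00/5.069 = 3.748 m.

3.75 m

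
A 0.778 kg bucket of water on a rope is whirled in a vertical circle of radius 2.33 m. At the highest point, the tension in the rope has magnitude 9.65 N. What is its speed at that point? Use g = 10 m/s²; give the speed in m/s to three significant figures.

7.22 m/s

At the top, T + mg = mv²/r, so v = √(r(T/m + g)) = √(2.33 × (9.65/0.778 + 10.0)) = √(2.33 × 22.40) = √52.20 = 7.225 m/s.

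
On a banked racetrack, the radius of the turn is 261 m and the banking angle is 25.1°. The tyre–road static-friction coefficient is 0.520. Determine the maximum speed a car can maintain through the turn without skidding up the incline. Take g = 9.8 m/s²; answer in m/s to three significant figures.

At the maximum speed, friction acts down the slope at its limiting value f = μN. Radially (horizontal, toward centre): N sinθ + μN cosθ = mv²/r. Vertically: N cosθ − μN sinθ = mg.
Dividing: v² = r g (sinθ + μcosθ)/(cosθ − μsinθ).
sinθ + μcosθ = 0.4242 + 0.520×0.9056 = 0.8951; cosθ − μsinθ = 0.9056 − 0.520×0.4242 = 0.6850.
v² = 261 × 9.8 × 0.8951/0.6850 = 3342 m²/s², so v = 57.81 m/s.

57.8 m/s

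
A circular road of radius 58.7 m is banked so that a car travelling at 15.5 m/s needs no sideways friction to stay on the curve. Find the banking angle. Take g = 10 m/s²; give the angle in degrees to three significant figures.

22.3°

For a frictionless banked turn: horizontally N sinθ = mv²/r and vertically N cosθ = mg.
Dividing: tanθ = v²/(r g) = (15.5)²/(58.7 × 10.0) = 240.2/587.0 = 0.4093.
θ = arctan(0.4093) = 22.26°.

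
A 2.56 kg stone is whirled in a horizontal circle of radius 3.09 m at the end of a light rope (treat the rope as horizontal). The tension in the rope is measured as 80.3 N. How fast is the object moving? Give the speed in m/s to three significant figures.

T = m v²/r ⇒ v = √(T r / m) = √(80.3 × 3.09 / 2.56) = √96.92 = 9.845 m/s.

9.85 m/s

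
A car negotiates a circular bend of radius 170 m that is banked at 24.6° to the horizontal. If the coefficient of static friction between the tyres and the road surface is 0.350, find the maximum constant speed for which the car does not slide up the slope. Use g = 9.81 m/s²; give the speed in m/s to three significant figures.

40.1 m/s

At the maximum speed, friction acts down the slope at its limiting value f = μN. Radially (horizontal, toward centre): N sinθ + μN cosθ = mv²/r. Vertically: N cosθ − μN sinθ = mg.
Dividing: v² = r g (sinθ + μcosθ)/(cosθ − μsinθ).
sinθ + μcosθ = 0.4163 + 0.350×0.9092 = 0.7345; cosθ − μsinθ = 0.9092 − 0.350×0.4163 = 0.7635.
v² = 170 × 9.81 × 0.7345/0.7635 = 1604 m²/s², so v = 40.05 m/s.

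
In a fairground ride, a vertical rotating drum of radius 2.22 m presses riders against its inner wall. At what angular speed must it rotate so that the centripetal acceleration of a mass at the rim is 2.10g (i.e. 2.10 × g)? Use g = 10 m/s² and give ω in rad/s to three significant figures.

3.08 rad/s

Centripetal acceleration a_c = ω²r. Setting ω²r = 2.10g:
ω = √(2.10g / r) = √(2.10 × 10.0 / 2.22) = √9.459 = 3.076 rad/s.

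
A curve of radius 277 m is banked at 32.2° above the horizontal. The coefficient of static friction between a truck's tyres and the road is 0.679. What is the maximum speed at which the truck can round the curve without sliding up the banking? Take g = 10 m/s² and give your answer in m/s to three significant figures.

At the maximum speed, friction acts down the slope at its limiting value f = μN. Radially (horizontal, toward centre): N sinθ + μN cosθ = mv²/r. Vertically: N cosθ − μN sinθ = mg.
Dividing: v² = r g (sinθ + μcosθ)/(cosθ − μsinθ).
sinθ + μcosθ = 0.5329 + 0.679×0.8462 = 1.107; cosθ − μsinθ = 0.8462 − 0.679×0.5329 = 0.4844.
v² = 277 × 10.0 × 1.107/0.4844 = 6333 m²/s², so v = 79.58 m/s.

79.6 m/s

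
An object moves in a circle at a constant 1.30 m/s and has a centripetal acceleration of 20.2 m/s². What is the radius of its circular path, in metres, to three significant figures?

a_c = v²/r ⇒ r = v²/a_c = (1.30)²/20.2 = 1.690/20.2 = 0.08366 m.

0.0837 m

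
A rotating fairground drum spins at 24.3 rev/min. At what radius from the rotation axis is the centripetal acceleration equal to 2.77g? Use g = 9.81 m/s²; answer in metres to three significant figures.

ω = 24.3 rev/min × 2π/60 = 2.545 rad/s.
a_c = ω²r = 2.77g ⇒ r = 2.77 × 9.81 / (2.545)² = 27.17/6.475 = 4.196 m.

4.20 m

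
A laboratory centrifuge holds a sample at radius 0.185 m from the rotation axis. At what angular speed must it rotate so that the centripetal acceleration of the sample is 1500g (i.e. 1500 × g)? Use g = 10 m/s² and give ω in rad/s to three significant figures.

285 rad/s

Centripetal acceleration a_c = ω²r. Setting ω²r = 1500g:
ω = √(1500g / r) = √(1500 × 10.0 / 0.185) = √81080 = 284.7 rad/s.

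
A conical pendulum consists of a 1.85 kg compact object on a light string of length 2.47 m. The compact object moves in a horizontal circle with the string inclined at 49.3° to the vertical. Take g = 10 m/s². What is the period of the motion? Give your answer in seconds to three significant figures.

2.52 s

r = L sinθ = 1.873 m. From T sinθ = mω²r and T cosθ = mg: tanθ = ω²r/g, so ω² = g tanθ / r = g/(L cosθ).
ω = √(g/(L cosθ)) = √(10.0/(2.47 × 0.6521)) = √6.209 = 2.492 rad/s.
Period = 2π/ω = 2.522 s.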